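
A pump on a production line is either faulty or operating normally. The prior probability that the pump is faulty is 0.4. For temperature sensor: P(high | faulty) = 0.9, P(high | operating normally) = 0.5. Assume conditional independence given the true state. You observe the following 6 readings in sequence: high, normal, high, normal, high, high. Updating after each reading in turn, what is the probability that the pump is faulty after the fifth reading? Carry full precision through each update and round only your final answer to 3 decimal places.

0.135

Apply Bayes' rule sequentially, carrying P(faulty) forward.
After 'high': P(faulty) = 0.9·0.4000 / (0.9·0.4000 + 0.5·0.6000) ≈ 0.5455
After 'normal': P(faulty) = 0.1·0.5455 / (0.1·0.5455 + 0.5·0.4545) ≈ 0.1935
After 'high': P(faulty) = 0.9·0.1935 / (0.9·0.1935 + 0.5·0.8065) ≈ 0.3017
After 'normal': P(faulty) = 0.1·0.3017 / (0.1·0.3017 + 0.5·0.6983) ≈ 0.0795
After 'high': P(faulty) = 0.9·0.0795 / (0.9·0.0795 + 0.5·0.9205) ≈ 0.1346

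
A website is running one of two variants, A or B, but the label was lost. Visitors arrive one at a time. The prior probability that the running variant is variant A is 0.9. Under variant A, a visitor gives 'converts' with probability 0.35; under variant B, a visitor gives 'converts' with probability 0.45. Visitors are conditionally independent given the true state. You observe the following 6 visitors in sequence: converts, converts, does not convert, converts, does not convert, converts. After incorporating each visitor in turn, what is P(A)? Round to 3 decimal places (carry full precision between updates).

0.821

After 'converts': P(A) = 0.35·0.9000 / (0.35·0.9000 + 0.45·0.1000) ≈ 0.8750
After 'converts': P(A) = 0.35·0.8750 / (0.35·0.8750 + 0.45·0.1250) ≈ 0.8448
After 'does not convert': P(A) = 0.65·0.8448 / (0.65·0.8448 + 0.55·0.1552) ≈ 0.8655
After 'converts': P(A) = 0.35·0.8655 / (0.35·0.8655 + 0.45·0.1345) ≈ 0.8335
After 'does not convert': P(A) = 0.65·0.8335 / (0.65·0.8335 + 0.55·0.1665) ≈ 0.8554
After 'converts': P(A) = 0.35·0.8554 / (0.35·0.8554 + 0.45·0.1446) ≈ 0.8214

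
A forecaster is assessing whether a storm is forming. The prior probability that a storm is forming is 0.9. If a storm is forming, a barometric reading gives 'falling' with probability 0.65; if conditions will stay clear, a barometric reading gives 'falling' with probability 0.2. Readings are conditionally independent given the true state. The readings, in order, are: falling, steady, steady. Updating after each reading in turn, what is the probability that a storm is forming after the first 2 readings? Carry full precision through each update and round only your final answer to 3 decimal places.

0.928

After 'falling': P(storm) = 0.65·0.9000 / (0.65·0.9000 + 0.2·0.1000) ≈ 0.9669
After 'steady': P(storm) = 0.35·0.9669 / (0.35·0.9669 + 0.8·0.0331) ≈ 0.9275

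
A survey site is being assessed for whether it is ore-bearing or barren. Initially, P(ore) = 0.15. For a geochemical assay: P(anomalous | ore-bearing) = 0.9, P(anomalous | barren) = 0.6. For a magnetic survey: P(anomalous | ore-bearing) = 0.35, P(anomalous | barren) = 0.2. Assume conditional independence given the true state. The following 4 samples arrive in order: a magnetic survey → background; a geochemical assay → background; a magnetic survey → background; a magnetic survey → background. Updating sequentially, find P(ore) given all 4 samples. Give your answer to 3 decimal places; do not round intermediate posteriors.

0.023

After a magnetic survey='background': P(ore) = 0.65·0.1500 / (0.65·0.1500 + 0.8·0.8500) ≈ 0.1254
After a geochemical assay='background': P(ore) = 0.1·0.1254 / (0.1·0.1254 + 0.4·0.8746) ≈ 0.0346
After a magnetic survey='background': P(ore) = 0.65·0.0346 / (0.65·0.0346 + 0.8·0.9654) ≈ 0.0283
After a magnetic survey='background': P(ore) = 0.65·0.0283 / (0.65·0.0283 + 0.8·0.9717) ≈ 0.0231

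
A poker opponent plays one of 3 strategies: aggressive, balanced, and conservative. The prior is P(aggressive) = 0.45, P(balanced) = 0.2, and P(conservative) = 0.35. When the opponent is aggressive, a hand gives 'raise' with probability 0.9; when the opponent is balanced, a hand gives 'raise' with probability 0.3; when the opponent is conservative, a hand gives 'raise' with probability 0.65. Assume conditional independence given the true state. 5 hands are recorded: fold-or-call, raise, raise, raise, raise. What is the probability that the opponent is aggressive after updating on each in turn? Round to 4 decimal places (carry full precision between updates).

Apply Bayes' rule sequentially, carrying P(aggressive) forward.
After 'fold-or-call': normaliser = 0.1·0.4500 + 0.7·0.2000 + 0.35·0.3500; P(aggressive) ≈ 0.1463, P(balanced) ≈ 0.4553, P(conservative) ≈ 0.3984
After 'raise': normaliser = 0.9·0.1463 + 0.3·0.4553 + 0.65·0.3984; P(aggressive) ≈ 0.2498, P(balanced) ≈ 0.2591, P(conservative) ≈ 0.4911
After 'raise': normaliser = 0.9·0.2498 + 0.3·0.2591 + 0.65·0.4911; P(aggressive) ≈ 0.3616, P(balanced) ≈ 0.1250, P(conservative) ≈ 0.5134
After 'raise': normaliser = 0.9·0.3616 + 0.3·0.1250 + 0.65·0.5134; P(aggressive) ≈ 0.4671, P(balanced) ≈ 0.0538, P(conservative) ≈ 0.4790
After 'raise': normaliser = 0.9·0.4671 + 0.3·0.0538 + 0.65·0.4790; P(aggressive) ≈ 0.5621, P(balanced) ≈ 0.0216, P(conservative) ≈ 0.4163

0.5621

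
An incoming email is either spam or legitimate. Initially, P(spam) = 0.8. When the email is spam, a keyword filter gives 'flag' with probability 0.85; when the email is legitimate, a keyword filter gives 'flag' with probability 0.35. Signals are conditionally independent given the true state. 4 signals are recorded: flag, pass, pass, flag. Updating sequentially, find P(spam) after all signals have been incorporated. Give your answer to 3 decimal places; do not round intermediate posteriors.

After 'flag': P(spam) = 0.85·0.8000 / (0.85·0.8000 + 0.35·0.2000) ≈ 0.9067
After 'pass': P(spam) = 0.15·0.9067 / (0.15·0.9067 + 0.65·0.0933) ≈ 0.6915
After 'pass': P(spam) = 0.15·0.6915 / (0.15·0.6915 + 0.65·0.3085) ≈ 0.3409
After 'flag': P(spam) = 0.85·0.3409 / (0.85·0.3409 + 0.35·0.6591) ≈ 0.5568

0.557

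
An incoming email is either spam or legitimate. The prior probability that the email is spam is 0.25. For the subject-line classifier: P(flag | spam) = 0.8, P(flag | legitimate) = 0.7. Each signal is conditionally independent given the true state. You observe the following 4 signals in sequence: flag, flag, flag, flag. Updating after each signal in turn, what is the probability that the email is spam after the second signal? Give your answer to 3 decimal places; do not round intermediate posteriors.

After 'flag': P(spam) = 0.8·0.2500 / (0.8·0.2500 + 0.7·0.7500) ≈ 0.2759
After 'flag': P(spam) = 0.8·0.2759 / (0.8·0.2759 + 0.7·0.7241) ≈ 0.3033

0.303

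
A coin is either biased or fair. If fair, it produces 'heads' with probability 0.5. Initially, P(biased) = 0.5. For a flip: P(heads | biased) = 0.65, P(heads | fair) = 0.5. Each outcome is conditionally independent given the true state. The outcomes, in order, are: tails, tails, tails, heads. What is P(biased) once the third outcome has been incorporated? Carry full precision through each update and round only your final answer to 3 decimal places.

After 'tails': P(biased) = 0.35·0.5000 / (0.35·0.5000 + 0.5·0.5000) ≈ 0.4118
After 'tails': P(biased) = 0.35·0.4118 / (0.35·0.4118 + 0.5·0.5882) ≈ 0.3289
After 'tails': P(biased) = 0.35·0.3289 / (0.35·0.3289 + 0.5·0.6711) ≈ 0.2554

0.255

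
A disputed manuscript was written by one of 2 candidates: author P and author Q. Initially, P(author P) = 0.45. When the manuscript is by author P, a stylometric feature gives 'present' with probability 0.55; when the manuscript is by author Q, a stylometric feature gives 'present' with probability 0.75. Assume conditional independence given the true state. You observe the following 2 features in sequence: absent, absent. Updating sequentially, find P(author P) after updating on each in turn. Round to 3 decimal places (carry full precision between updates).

After 'absent': P(author P) = 0.45·0.4500 / (0.45·0.4500 + 0.25·0.5500) ≈ 0.5956
After 'absent': P(author P) = 0.45·0.5956 / (0.45·0.5956 + 0.25·0.4044) ≈ 0.7261

0.726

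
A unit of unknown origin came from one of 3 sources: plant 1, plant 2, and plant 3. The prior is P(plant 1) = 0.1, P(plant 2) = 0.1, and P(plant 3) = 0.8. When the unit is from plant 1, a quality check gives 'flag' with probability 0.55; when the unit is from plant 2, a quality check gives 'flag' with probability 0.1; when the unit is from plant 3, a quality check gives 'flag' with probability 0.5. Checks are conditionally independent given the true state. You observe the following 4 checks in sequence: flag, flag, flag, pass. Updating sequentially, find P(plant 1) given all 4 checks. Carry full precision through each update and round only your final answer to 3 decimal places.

Apply Bayes' rule sequentially, carrying P(plant 1) forward.
After 'flag': normaliser = 0.55·0.1000 + 0.1·0.1000 + 0.5·0.8000; P(plant 1) ≈ 0.1183, P(plant 2) ≈ 0.0215, P(plant 3) ≈ 0.8602
After 'flag': normaliser = 0.55·0.1183 + 0.1·0.0215 + 0.5·0.8602; P(plant 1) ≈ 0.1308, P(plant 2) ≈ 0.0043, P(plant 3) ≈ 0.8649
After 'flag': normaliser = 0.55·0.1308 + 0.1·0.0043 + 0.5·0.8649; P(plant 1) ≈ 0.1425, P(plant 2) ≈ 0.0009, P(plant 3) ≈ 0.8566
After 'pass': normaliser = 0.45·0.1425 + 0.9·0.0009 + 0.5·0.8566; P(plant 1) ≈ 0.1300, P(plant 2) ≈ 0.0016, P(plant 3) ≈ 0.8684

0.130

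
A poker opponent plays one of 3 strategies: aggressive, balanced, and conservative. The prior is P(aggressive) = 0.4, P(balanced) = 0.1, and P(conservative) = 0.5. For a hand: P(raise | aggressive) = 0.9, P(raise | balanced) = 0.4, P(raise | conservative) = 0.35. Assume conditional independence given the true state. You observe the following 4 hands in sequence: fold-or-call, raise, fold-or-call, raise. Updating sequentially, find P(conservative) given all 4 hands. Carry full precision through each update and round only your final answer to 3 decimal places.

Each posterior becomes the prior for the next update.
After 'fold-or-call': normaliser = 0.1·0.4000 + 0.6·0.1000 + 0.65·0.5000; P(aggressive) ≈ 0.0941, P(balanced) ≈ 0.1412, P(conservative) ≈ 0.7647
After 'raise': normaliser = 0.9·0.0941 + 0.4·0.1412 + 0.35·0.7647; P(aggressive) ≈ 0.2072, P(balanced) ≈ 0.1381, P(conservative) ≈ 0.6547
After 'fold-or-call': normaliser = 0.1·0.2072 + 0.6·0.1381 + 0.65·0.6547; P(aggressive) ≈ 0.0392, P(balanced) ≈ 0.1566, P(conservative) ≈ 0.8042
After 'raise': normaliser = 0.9·0.0392 + 0.4·0.1566 + 0.35·0.8042; P(aggressive) ≈ 0.0929, P(balanced) ≈ 0.1651, P(conservative) ≈ 0.7420

0.742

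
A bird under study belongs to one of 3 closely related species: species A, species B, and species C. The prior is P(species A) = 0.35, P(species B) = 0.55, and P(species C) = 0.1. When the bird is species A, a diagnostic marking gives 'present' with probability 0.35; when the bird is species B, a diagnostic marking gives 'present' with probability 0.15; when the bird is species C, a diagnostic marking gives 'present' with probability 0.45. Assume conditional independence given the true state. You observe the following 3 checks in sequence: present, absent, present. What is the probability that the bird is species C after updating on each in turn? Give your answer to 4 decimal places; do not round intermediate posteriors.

0.2249

Apply Bayes' rule sequentially, carrying P(species C) forward.
After 'present': normaliser = 0.35·0.3500 + 0.15·0.5500 + 0.45·0.1000; P(species A) ≈ 0.4900, P(species B) ≈ 0.3300, P(species C) ≈ 0.1800
After 'absent': normaliser = 0.65·0.4900 + 0.85·0.3300 + 0.55·0.1800; P(species A) ≈ 0.4563, P(species B) ≈ 0.4019, P(species C) ≈ 0.1418
After 'present': normaliser = 0.35·0.4563 + 0.15·0.4019 + 0.45·0.1418; P(species A) ≈ 0.5627, P(species B) ≈ 0.2124, P(species C) ≈ 0.2249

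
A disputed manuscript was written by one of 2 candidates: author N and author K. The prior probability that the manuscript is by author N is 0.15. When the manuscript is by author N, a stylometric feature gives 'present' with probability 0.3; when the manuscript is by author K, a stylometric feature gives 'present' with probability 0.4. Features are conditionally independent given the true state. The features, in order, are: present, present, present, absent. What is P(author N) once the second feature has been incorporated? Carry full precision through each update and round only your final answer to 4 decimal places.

0.0903

After 'present': P(author N) = 0.3·0.1500 / (0.3·0.1500 + 0.4·0.8500) ≈ 0.1169
After 'present': P(author N) = 0.3·0.1169 / (0.3·0.1169 + 0.4·0.8831) ≈ 0.0903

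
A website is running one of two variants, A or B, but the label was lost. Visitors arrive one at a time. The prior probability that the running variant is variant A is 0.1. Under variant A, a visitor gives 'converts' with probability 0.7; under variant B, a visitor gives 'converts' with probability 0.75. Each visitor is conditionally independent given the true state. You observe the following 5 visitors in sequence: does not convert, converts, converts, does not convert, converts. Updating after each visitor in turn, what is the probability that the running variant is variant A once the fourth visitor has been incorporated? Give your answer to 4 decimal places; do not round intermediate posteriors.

After 'does not convert': P(A) = 0.3·0.1000 / (0.3·0.1000 + 0.25·0.9000) ≈ 0.1176
After 'converts': P(A) = 0.7·0.1176 / (0.7·0.1176 + 0.75·0.8824) ≈ 0.1107
After 'converts': P(A) = 0.7·0.1107 / (0.7·0.1107 + 0.75·0.8893) ≈ 0.1041
After 'does not convert': P(A) = 0.3·0.1041 / (0.3·0.1041 + 0.25·0.8959) ≈ 0.1223

0.1223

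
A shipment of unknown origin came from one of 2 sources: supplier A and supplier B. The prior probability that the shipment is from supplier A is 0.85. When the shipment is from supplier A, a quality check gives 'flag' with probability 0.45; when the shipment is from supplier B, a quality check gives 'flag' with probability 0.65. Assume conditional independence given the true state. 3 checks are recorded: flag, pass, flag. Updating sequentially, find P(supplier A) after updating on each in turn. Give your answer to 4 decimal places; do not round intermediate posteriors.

Apply Bayes' rule sequentially, carrying P(supplier A) forward.
After 'flag': P(supplier A) = 0.45·0.8500 / (0.45·0.8500 + 0.65·0.1500) ≈ 0.7969
After 'pass': P(supplier A) = 0.55·0.7969 / (0.55·0.7969 + 0.35·0.2031) ≈ 0.8604
After 'flag': P(supplier A) = 0.45·0.8604 / (0.45·0.8604 + 0.65·0.1396) ≈ 0.8102

0.8102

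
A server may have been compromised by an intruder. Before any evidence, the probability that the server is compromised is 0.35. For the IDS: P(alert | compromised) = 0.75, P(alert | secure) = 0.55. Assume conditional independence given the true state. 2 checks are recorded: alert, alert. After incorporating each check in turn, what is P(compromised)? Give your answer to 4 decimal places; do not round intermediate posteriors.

After 'alert': P(compromised) = 0.75·0.3500 / (0.75·0.3500 + 0.55·0.6500) ≈ 0.4234
After 'alert': P(compromised) = 0.75·0.4234 / (0.75·0.4234 + 0.55·0.5766) ≈ 0.5003

0.5003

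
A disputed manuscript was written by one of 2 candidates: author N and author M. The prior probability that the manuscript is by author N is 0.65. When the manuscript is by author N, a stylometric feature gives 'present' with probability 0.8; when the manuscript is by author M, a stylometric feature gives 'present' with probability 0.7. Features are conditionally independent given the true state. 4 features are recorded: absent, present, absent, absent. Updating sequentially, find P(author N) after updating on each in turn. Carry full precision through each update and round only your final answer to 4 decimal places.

0.3861

Each posterior becomes the prior for the next update.
After 'absent': P(author N) = 0.2·0.6500 / (0.2·0.6500 + 0.3·0.3500) ≈ 0.5532
After 'present': P(author N) = 0.8·0.5532 / (0.8·0.5532 + 0.7·0.4468) ≈ 0.5859
After 'absent': P(author N) = 0.2·0.5859 / (0.2·0.5859 + 0.3·0.4141) ≈ 0.4854
After 'absent': P(author N) = 0.2·0.4854 / (0.2·0.4854 + 0.3·0.5146) ≈ 0.3861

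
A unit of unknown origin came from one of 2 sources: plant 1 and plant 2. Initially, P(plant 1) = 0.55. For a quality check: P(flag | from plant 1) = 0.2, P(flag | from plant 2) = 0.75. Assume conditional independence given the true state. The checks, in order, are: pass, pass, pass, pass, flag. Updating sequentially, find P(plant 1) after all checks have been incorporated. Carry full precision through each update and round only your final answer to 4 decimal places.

After 'pass': P(plant 1) = 0.8·0.5500 / (0.8·0.5500 + 0.25·0.4500) ≈ 0.7964
After 'pass': P(plant 1) = 0.8·0.7964 / (0.8·0.7964 + 0.25·0.2036) ≈ 0.9260
After 'pass': P(plant 1) = 0.8·0.9260 / (0.8·0.9260 + 0.25·0.0740) ≈ 0.9756
After 'pass': P(plant 1) = 0.8·0.9756 / (0.8·0.9756 + 0.25·0.0244) ≈ 0.9923
After 'flag': P(plant 1) = 0.2·0.9923 / (0.2·0.9923 + 0.75·0.0077) ≈ 0.9716

0.9716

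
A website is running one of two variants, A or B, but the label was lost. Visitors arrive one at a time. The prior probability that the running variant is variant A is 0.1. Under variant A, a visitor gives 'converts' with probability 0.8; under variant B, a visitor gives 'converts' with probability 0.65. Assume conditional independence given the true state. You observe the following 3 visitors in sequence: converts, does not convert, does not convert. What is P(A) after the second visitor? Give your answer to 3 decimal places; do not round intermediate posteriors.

After 'converts': P(A) = 0.8·0.1000 / (0.8·0.1000 + 0.65·0.9000) ≈ 0.1203
After 'does not convert': P(A) = 0.2·0.1203 / (0.2·0.1203 + 0.35·0.8797) ≈ 0.0725

0.072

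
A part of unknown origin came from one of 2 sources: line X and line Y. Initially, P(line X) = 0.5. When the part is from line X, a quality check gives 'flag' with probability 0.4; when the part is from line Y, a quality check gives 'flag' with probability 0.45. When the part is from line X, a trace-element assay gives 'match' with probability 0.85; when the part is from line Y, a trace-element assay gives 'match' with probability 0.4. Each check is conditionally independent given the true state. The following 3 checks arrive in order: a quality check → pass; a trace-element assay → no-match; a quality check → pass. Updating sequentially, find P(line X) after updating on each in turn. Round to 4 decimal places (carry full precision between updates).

0.2293

After a quality check='pass': P(line X) = 0.6·0.5000 / (0.6·0.5000 + 0.55·0.5000) ≈ 0.5217
After a trace-element assay='no-match': P(line X) = 0.15·0.5217 / (0.15·0.5217 + 0.6·0.4783) ≈ 0.2143
After a quality check='pass': P(line X) = 0.6·0.2143 / (0.6·0.2143 + 0.55·0.7857) ≈ 0.2293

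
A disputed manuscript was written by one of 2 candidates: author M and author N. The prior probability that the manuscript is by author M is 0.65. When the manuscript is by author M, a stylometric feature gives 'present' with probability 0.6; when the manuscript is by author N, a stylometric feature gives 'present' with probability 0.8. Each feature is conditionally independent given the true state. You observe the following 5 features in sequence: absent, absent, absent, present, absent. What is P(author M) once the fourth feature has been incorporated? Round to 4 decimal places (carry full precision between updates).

After 'absent': P(author M) = 0.4·0.6500 / (0.4·0.6500 + 0.2·0.3500) ≈ 0.7879
After 'absent': P(author M) = 0.4·0.7879 / (0.4·0.7879 + 0.2·0.2121) ≈ 0.8814
After 'absent': P(author M) = 0.4·0.8814 / (0.4·0.8814 + 0.2·0.1186) ≈ 0.9369
After 'present': P(author M) = 0.6·0.9369 / (0.6·0.9369 + 0.8·0.0631) ≈ 0.9176

0.9176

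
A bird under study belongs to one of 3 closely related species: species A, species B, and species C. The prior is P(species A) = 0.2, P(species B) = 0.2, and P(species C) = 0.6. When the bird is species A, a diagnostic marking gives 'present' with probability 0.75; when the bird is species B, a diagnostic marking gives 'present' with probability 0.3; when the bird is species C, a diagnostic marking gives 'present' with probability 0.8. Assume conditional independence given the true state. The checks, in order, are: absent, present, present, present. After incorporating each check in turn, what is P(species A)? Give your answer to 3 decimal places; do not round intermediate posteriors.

Each posterior becomes the prior for the next update.
After 'absent': normaliser = 0.25·0.2000 + 0.7·0.2000 + 0.2·0.6000; P(species A) ≈ 0.1613, P(species B) ≈ 0.4516, P(species C) ≈ 0.3871
After 'present': normaliser = 0.75·0.1613 + 0.3·0.4516 + 0.8·0.3871; P(species A) ≈ 0.2137, P(species B) ≈ 0.2393, P(species C) ≈ 0.5470
After 'present': normaliser = 0.75·0.2137 + 0.3·0.2393 + 0.8·0.5470; P(species A) ≈ 0.2393, P(species B) ≈ 0.1072, P(species C) ≈ 0.6535
After 'present': normaliser = 0.75·0.2393 + 0.3·0.1072 + 0.8·0.6535; P(species A) ≈ 0.2444, P(species B) ≈ 0.0438, P(species C) ≈ 0.7118

0.244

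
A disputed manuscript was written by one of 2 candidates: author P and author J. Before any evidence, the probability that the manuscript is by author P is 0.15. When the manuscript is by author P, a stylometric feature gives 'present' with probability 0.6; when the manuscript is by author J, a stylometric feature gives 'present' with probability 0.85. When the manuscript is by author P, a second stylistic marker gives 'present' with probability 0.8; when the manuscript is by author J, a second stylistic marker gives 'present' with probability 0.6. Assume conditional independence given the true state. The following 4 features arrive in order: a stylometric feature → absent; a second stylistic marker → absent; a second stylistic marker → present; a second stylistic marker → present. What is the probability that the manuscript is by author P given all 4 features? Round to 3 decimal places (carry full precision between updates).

0.295

Apply Bayes' rule sequentially, carrying P(author P) forward.
After a stylometric feature='absent': P(author P) = 0.4·0.1500 / (0.4·0.1500 + 0.15·0.8500) ≈ 0.3200
After a second stylistic marker='absent': P(author P) = 0.2·0.3200 / (0.2·0.3200 + 0.4·0.6800) ≈ 0.1905
After a second stylistic marker='present': P(author P) = 0.8·0.1905 / (0.8·0.1905 + 0.6·0.8095) ≈ 0.2388
After a second stylistic marker='present': P(author P) = 0.8·0.2388 / (0.8·0.2388 + 0.6·0.7612) ≈ 0.2949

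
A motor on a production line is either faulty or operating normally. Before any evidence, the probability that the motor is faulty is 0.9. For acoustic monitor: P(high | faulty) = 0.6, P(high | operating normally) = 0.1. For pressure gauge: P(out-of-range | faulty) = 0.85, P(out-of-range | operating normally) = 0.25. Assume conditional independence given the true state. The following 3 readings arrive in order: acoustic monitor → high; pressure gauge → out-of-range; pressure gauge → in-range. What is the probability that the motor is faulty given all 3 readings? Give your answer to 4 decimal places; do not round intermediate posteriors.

After acoustic monitor='high': P(faulty) = 0.6·0.9000 / (0.6·0.9000 + 0.1·0.1000) ≈ 0.9818
After pressure gauge='out-of-range': P(faulty) = 0.85·0.9818 / (0.85·0.9818 + 0.25·0.0182) ≈ 0.9946
After pressure gauge='in-range': P(faulty) = 0.15·0.9946 / (0.15·0.9946 + 0.75·0.0054) ≈ 0.9735

0.9735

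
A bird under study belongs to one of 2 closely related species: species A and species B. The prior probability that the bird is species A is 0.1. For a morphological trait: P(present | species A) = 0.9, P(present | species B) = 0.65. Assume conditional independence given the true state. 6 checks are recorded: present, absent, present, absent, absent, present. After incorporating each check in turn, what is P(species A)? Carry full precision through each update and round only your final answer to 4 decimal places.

After 'present': P(species A) = 0.9·0.1000 / (0.9·0.1000 + 0.65·0.9000) ≈ 0.1333
After 'absent': P(species A) = 0.1·0.1333 / (0.1·0.1333 + 0.35·0.8667) ≈ 0.0421
After 'present': P(species A) = 0.9·0.0421 / (0.9·0.0421 + 0.65·0.9579) ≈ 0.0574
After 'absent': P(species A) = 0.1·0.0574 / (0.1·0.0574 + 0.35·0.9426) ≈ 0.0171
After 'absent': P(species A) = 0.1·0.0171 / (0.1·0.0171 + 0.35·0.9829) ≈ 0.0049
After 'present': P(species A) = 0.9·0.0049 / (0.9·0.0049 + 0.65·0.9951) ≈ 0.0068

0.0068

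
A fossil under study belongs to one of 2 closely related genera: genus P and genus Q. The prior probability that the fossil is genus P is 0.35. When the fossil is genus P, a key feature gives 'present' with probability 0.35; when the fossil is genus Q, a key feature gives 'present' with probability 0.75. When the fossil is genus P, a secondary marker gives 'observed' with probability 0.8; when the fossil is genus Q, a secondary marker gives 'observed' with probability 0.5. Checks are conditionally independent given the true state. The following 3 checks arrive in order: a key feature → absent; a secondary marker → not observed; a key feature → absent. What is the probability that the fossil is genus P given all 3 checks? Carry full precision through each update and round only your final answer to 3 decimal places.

0.593

After a key feature='absent': P(genus P) = 0.65·0.3500 / (0.65·0.3500 + 0.25·0.6500) ≈ 0.5833
After a secondary marker='not observed': P(genus P) = 0.2·0.5833 / (0.2·0.5833 + 0.5·0.4167) ≈ 0.3590
After a key feature='absent': P(genus P) = 0.65·0.3590 / (0.65·0.3590 + 0.25·0.6410) ≈ 0.5928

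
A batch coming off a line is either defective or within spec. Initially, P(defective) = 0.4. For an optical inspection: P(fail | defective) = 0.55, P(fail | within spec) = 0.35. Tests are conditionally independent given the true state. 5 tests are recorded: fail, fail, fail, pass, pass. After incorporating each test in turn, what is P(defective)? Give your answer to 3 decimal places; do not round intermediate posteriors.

0.554

After 'fail': P(defective) = 0.55·0.4000 / (0.55·0.4000 + 0.35·0.6000) ≈ 0.5116
After 'fail': P(defective) = 0.55·0.5116 / (0.55·0.5116 + 0.35·0.4884) ≈ 0.6221
After 'fail': P(defective) = 0.55·0.6221 / (0.55·0.6221 + 0.35·0.3779) ≈ 0.7212
After 'pass': P(defective) = 0.45·0.7212 / (0.45·0.7212 + 0.65·0.2788) ≈ 0.6417
After 'pass': P(defective) = 0.45·0.6417 / (0.45·0.6417 + 0.65·0.3583) ≈ 0.5536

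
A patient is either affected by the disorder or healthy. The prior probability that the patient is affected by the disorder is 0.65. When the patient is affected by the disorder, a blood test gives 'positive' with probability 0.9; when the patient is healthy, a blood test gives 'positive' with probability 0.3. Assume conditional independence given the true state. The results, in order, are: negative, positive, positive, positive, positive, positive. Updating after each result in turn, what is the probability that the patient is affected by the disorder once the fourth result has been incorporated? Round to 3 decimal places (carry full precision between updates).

0.878

After 'negative': P(affected) = 0.1·0.6500 / (0.1·0.6500 + 0.7·0.3500) ≈ 0.2097
After 'positive': P(affected) = 0.9·0.2097 / (0.9·0.2097 + 0.3·0.7903) ≈ 0.4432
After 'positive': P(affected) = 0.9·0.4432 / (0.9·0.4432 + 0.3·0.5568) ≈ 0.7048
After 'positive': P(affected) = 0.9·0.7048 / (0.9·0.7048 + 0.3·0.2952) ≈ 0.8775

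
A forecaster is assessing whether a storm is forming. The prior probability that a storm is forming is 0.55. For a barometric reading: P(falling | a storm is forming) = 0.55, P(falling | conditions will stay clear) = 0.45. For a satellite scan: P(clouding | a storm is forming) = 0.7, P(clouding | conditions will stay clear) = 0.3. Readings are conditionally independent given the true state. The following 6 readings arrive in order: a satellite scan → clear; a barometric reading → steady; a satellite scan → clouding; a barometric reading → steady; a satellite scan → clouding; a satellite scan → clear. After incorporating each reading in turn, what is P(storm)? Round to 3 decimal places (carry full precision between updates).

0.450

After a satellite scan='clear': P(storm) = 0.3·0.5500 / (0.3·0.5500 + 0.7·0.4500) ≈ 0.3438
After a barometric reading='steady': P(storm) = 0.45·0.3438 / (0.45·0.3438 + 0.55·0.6562) ≈ 0.3000
After a satellite scan='clouding': P(storm) = 0.7·0.3000 / (0.7·0.3000 + 0.3·0.7000) ≈ 0.5000
After a barometric reading='steady': P(storm) = 0.45·0.5000 / (0.45·0.5000 + 0.55·0.5000) ≈ 0.4500
After a satellite scan='clouding': P(storm) = 0.7·0.4500 / (0.7·0.4500 + 0.3·0.5500) ≈ 0.6562
After a satellite scan='clear': P(storm) = 0.3·0.6562 / (0.3·0.6562 + 0.7·0.3438) ≈ 0.4500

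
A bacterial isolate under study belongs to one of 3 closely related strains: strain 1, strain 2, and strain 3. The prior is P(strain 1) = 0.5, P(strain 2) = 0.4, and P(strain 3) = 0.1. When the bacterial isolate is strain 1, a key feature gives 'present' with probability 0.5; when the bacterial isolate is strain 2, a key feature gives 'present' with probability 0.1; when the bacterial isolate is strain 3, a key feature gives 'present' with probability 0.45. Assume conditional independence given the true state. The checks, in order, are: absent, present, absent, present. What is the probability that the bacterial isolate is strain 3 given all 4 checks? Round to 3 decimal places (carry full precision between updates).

Apply Bayes' rule sequentially, carrying P(strain 3) forward.
After 'absent': normaliser = 0.5·0.5000 + 0.9·0.4000 + 0.55·0.1000; P(strain 1) ≈ 0.3759, P(strain 2) ≈ 0.5414, P(strain 3) ≈ 0.0827
After 'present': normaliser = 0.5·0.3759 + 0.1·0.5414 + 0.45·0.0827; P(strain 1) ≈ 0.6729, P(strain 2) ≈ 0.1938, P(strain 3) ≈ 0.1332
After 'absent': normaliser = 0.5·0.6729 + 0.9·0.1938 + 0.55·0.1332; P(strain 1) ≈ 0.5760, P(strain 2) ≈ 0.2986, P(strain 3) ≈ 0.1254
After 'present': normaliser = 0.5·0.5760 + 0.1·0.2986 + 0.45·0.1254; P(strain 1) ≈ 0.7694, P(strain 2) ≈ 0.0798, P(strain 3) ≈ 0.1508

0.151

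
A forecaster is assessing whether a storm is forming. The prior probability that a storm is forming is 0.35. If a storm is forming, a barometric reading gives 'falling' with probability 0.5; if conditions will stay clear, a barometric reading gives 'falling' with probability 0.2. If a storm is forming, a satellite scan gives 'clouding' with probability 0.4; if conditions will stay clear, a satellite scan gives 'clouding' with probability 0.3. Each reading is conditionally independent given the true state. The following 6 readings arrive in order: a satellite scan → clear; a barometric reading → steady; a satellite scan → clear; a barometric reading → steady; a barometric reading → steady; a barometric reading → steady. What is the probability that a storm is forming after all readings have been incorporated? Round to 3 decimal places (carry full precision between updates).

After a satellite scan='clear': P(storm) = 0.6·0.3500 / (0.6·0.3500 + 0.7·0.6500) ≈ 0.3158
After a barometric reading='steady': P(storm) = 0.5·0.3158 / (0.5·0.3158 + 0.8·0.6842) ≈ 0.2239
After a satellite scan='clear': P(storm) = 0.6·0.2239 / (0.6·0.2239 + 0.7·0.7761) ≈ 0.1982
After a barometric reading='steady': P(storm) = 0.5·0.1982 / (0.5·0.1982 + 0.8·0.8018) ≈ 0.1338
After a barometric reading='steady': P(storm) = 0.5·0.1338 / (0.5·0.1338 + 0.8·0.8662) ≈ 0.0881
After a barometric reading='steady': P(storm) = 0.5·0.0881 / (0.5·0.0881 + 0.8·0.9119) ≈ 0.0569

0.057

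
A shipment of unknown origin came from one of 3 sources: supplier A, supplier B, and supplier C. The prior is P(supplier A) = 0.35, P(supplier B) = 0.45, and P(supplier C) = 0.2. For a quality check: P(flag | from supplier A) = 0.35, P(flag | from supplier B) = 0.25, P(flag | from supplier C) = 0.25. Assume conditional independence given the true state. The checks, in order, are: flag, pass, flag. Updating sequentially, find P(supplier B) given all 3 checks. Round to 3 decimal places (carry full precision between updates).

After 'flag': normaliser = 0.35·0.3500 + 0.25·0.4500 + 0.25·0.2000; P(supplier A) ≈ 0.4298, P(supplier B) ≈ 0.3947, P(supplier C) ≈ 0.1754
After 'pass': normaliser = 0.65·0.4298 + 0.75·0.3947 + 0.75·0.1754; P(supplier A) ≈ 0.3952, P(supplier B) ≈ 0.4187, P(supplier C) ≈ 0.1861
After 'flag': normaliser = 0.35·0.3952 + 0.25·0.4187 + 0.25·0.1861; P(supplier A) ≈ 0.4777, P(supplier B) ≈ 0.3616, P(supplier C) ≈ 0.1607

0.362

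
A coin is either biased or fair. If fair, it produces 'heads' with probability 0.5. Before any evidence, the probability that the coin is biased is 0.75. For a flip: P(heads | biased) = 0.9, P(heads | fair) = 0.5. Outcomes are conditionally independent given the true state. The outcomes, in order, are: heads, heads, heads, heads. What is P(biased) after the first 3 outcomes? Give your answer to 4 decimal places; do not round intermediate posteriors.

0.9459

After 'heads': P(biased) = 0.9·0.7500 / (0.9·0.7500 + 0.5·0.2500) ≈ 0.8438
After 'heads': P(biased) = 0.9·0.8438 / (0.9·0.8438 + 0.5·0.1562) ≈ 0.9067
After 'heads': P(biased) = 0.9·0.9067 / (0.9·0.9067 + 0.5·0.0933) ≈ 0.9459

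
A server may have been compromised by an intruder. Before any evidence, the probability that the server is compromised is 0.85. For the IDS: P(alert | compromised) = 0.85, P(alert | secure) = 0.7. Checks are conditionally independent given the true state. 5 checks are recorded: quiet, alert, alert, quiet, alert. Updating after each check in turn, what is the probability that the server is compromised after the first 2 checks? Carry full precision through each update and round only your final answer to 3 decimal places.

0.775

After 'quiet': P(compromised) = 0.15·0.8500 / (0.15·0.8500 + 0.3·0.1500) ≈ 0.7391
After 'alert': P(compromised) = 0.85·0.7391 / (0.85·0.7391 + 0.7·0.2609) ≈ 0.7748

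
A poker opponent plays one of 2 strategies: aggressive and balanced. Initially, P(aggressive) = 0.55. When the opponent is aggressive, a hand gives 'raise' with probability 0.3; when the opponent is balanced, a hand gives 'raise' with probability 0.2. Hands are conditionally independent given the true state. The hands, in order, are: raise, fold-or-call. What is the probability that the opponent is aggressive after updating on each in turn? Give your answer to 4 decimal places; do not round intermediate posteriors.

Each posterior becomes the prior for the next update.
After 'raise': P(aggressive) = 0.3·0.5500 / (0.3·0.5500 + 0.2·0.4500) ≈ 0.6471
After 'fold-or-call': P(aggressive) = 0.7·0.6471 / (0.7·0.6471 + 0.8·0.3529) ≈ 0.6160

0.6160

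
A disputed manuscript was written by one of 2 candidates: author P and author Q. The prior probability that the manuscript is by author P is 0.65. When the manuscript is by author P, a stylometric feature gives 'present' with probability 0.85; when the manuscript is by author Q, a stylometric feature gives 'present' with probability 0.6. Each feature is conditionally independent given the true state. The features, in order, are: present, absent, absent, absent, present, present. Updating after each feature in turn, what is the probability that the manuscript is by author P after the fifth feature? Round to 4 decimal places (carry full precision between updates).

Each posterior becomes the prior for the next update.
After 'present': P(author P) = 0.85·0.6500 / (0.85·0.6500 + 0.6·0.3500) ≈ 0.7246
After 'absent': P(author P) = 0.15·0.7246 / (0.15·0.7246 + 0.4·0.2754) ≈ 0.4966
After 'absent': P(author P) = 0.15·0.4966 / (0.15·0.4966 + 0.4·0.5034) ≈ 0.2701
After 'absent': P(author P) = 0.15·0.2701 / (0.15·0.2701 + 0.4·0.7299) ≈ 0.1218
After 'present': P(author P) = 0.85·0.1218 / (0.85·0.1218 + 0.6·0.8782) ≈ 0.1643

0.1643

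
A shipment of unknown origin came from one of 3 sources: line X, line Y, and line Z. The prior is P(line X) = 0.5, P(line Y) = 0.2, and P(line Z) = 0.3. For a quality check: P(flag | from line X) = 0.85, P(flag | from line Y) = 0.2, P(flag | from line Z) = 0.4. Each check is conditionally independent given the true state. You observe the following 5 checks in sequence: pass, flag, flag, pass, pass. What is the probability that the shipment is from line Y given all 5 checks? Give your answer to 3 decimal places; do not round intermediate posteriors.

After 'pass': normaliser = 0.15·0.5000 + 0.8·0.2000 + 0.6·0.3000; P(line X) ≈ 0.1807, P(line Y) ≈ 0.3855, P(line Z) ≈ 0.4337
After 'flag': normaliser = 0.85·0.1807 + 0.2·0.3855 + 0.4·0.4337; P(line X) ≈ 0.3800, P(line Y) ≈ 0.1908, P(line Z) ≈ 0.4292
After 'flag': normaliser = 0.85·0.3800 + 0.2·0.1908 + 0.4·0.4292; P(line X) ≈ 0.6062, P(line Y) ≈ 0.0716, P(line Z) ≈ 0.3222
After 'pass': normaliser = 0.15·0.6062 + 0.8·0.0716 + 0.6·0.3222; P(line X) ≈ 0.2663, P(line Y) ≈ 0.1677, P(line Z) ≈ 0.5660
After 'pass': normaliser = 0.15·0.2663 + 0.8·0.1677 + 0.6·0.5660; P(line X) ≈ 0.0777, P(line Y) ≈ 0.2612, P(line Z) ≈ 0.6611

0.261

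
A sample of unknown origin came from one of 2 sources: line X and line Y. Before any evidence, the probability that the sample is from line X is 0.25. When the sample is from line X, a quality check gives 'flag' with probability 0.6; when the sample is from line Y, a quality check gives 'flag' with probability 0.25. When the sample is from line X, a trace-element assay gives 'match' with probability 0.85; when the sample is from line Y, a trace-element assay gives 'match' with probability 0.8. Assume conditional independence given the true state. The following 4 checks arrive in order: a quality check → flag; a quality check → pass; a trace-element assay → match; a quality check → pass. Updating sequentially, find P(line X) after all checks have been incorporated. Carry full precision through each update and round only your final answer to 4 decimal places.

0.1947

After a quality check='flag': P(line X) = 0.6·0.2500 / (0.6·0.2500 + 0.25·0.7500) ≈ 0.4444
After a quality check='pass': P(line X) = 0.4·0.4444 / (0.4·0.4444 + 0.75·0.5556) ≈ 0.2991
After a trace-element assay='match': P(line X) = 0.85·0.2991 / (0.85·0.2991 + 0.8·0.7009) ≈ 0.3119
After a quality check='pass': P(line X) = 0.4·0.3119 / (0.4·0.3119 + 0.75·0.6881) ≈ 0.1947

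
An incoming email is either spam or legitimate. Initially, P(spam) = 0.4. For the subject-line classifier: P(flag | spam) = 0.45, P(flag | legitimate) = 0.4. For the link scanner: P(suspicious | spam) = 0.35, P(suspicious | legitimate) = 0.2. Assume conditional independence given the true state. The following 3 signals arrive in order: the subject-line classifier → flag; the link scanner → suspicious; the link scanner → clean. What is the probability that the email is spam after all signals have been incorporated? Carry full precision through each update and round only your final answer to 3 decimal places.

0.516

Apply Bayes' rule sequentially, carrying P(spam) forward.
After the subject-line classifier='flag': P(spam) = 0.45·0.4000 / (0.45·0.4000 + 0.4·0.6000) ≈ 0.4286
After the link scanner='suspicious': P(spam) = 0.35·0.4286 / (0.35·0.4286 + 0.2·0.5714) ≈ 0.5676
After the link scanner='clean': P(spam) = 0.65·0.5676 / (0.65·0.5676 + 0.8·0.4324) ≈ 0.5161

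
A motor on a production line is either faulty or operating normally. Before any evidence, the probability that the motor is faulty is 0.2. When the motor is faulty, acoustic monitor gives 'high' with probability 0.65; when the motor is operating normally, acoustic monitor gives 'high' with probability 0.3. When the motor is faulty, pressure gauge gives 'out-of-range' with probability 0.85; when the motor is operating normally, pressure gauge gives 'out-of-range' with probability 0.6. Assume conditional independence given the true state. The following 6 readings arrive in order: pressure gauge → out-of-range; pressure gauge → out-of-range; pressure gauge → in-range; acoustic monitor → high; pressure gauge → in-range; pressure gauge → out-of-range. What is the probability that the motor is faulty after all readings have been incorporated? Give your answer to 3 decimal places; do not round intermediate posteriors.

After pressure gauge='out-of-range': P(faulty) = 0.85·0.2000 / (0.85·0.2000 + 0.6·0.8000) ≈ 0.2615
After pressure gauge='out-of-range': P(faulty) = 0.85·0.2615 / (0.85·0.2615 + 0.6·0.7385) ≈ 0.3341
After pressure gauge='in-range': P(faulty) = 0.15·0.3341 / (0.15·0.3341 + 0.4·0.6659) ≈ 0.1584
After acoustic monitor='high': P(faulty) = 0.65·0.1584 / (0.65·0.1584 + 0.3·0.8416) ≈ 0.2896
After pressure gauge='in-range': P(faulty) = 0.15·0.2896 / (0.15·0.2896 + 0.4·0.7104) ≈ 0.1326
After pressure gauge='out-of-range': P(faulty) = 0.85·0.1326 / (0.85·0.1326 + 0.6·0.8674) ≈ 0.1780

0.178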